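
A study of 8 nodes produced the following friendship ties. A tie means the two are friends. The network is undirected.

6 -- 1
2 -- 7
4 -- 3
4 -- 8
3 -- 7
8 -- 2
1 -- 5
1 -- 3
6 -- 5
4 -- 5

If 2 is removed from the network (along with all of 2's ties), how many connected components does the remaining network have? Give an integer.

1

2's neighbors (7 and 8) remain reachable from one another through other ties, so the rest of the network stays in one piece.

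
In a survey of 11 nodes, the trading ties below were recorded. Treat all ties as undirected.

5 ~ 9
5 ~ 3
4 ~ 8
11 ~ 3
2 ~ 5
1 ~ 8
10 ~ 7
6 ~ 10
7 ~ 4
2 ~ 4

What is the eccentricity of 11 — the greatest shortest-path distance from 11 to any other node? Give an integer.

Distances from 11: 1:6, 2:3, 3:1, 4:4, 5:2, 6:7, 7:5, 8:5, 9:3, 10:6.
The largest is 7 (to 6), so the eccentricity of 11 is 7.

7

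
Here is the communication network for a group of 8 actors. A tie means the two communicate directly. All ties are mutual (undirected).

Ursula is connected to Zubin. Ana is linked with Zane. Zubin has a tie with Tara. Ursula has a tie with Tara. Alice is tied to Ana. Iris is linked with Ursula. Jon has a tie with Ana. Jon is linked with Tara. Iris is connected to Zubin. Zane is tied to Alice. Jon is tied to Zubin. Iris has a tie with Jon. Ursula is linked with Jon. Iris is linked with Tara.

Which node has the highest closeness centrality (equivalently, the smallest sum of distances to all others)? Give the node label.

Jon

Farness (sum of distances to all others) for each node — Alice:16, Ana:11, Iris:12, Jon:9, Tara:12, Ursula:12, Zane:16, Zubin:12.
The smallest farness is 9, for Jon, so Jon has the highest closeness.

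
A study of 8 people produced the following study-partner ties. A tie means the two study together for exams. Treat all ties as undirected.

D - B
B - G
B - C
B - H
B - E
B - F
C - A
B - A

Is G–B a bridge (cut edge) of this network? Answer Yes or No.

Without the G–B edge there is no alternate route between G and B, so the network disconnects. It is a bridge.

Yes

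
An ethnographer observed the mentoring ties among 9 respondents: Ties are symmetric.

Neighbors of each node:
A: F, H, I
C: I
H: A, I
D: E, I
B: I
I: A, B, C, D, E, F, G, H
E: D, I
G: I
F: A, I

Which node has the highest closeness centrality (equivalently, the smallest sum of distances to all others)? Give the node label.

Farness (sum of distances to all others) for each node — A:13, B:15, C:15, D:14, E:14, F:14, G:15, H:14, I:8.
The smallest farness is 8, for I, so I has the highest closeness.

I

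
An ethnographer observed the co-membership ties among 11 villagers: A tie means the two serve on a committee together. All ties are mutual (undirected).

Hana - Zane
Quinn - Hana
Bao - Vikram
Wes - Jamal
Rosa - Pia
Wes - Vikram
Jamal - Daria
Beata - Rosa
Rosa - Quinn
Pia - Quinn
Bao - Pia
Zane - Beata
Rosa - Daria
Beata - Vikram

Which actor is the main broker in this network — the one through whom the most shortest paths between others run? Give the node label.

Unnormalized betweenness of each node: Bao:17/6, Beata:34/3, Daria:35/6, Hana:3/2, Jamal:7/3, Pia:29/6, Quinn:11/2, Rosa:85/6, Vikram:61/6, Wes:7/2, Zane:3.
Rosa has the largest value, 85/6, making it the main broker — the node through which the most shortest paths run.

Rosa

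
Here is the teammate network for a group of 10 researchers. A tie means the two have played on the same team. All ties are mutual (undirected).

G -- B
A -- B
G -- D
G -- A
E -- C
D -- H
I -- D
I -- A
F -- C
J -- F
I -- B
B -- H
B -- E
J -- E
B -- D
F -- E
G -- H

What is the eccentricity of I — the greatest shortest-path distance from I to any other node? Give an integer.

Distances from I: A:1, B:1, C:3, D:1, E:2, F:3, G:2, H:2, J:3.
The largest is 3 (to F, J, and C), so the eccentricity of I is 3.

3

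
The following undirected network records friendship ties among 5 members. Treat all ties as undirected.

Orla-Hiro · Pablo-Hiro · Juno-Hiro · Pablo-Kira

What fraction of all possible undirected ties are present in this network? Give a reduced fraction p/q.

2/5

There are 4 edges and 5 nodes, so the maximum possible is C(5,2) = 10.
Density = 4/10 = 2/5.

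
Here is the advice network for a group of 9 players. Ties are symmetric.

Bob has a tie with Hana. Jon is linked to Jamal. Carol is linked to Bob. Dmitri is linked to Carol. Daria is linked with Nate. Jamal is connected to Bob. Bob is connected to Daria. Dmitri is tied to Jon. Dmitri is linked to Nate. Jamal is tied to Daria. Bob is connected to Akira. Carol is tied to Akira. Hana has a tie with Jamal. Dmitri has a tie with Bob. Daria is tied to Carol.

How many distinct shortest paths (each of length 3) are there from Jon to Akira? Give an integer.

3

The shortest distance is 3. The length-3 paths are: Jon–Jamal–Bob–Akira; Jon–Dmitri–Bob–Akira; Jon–Dmitri–Carol–Akira.
That gives 3 distinct shortest paths.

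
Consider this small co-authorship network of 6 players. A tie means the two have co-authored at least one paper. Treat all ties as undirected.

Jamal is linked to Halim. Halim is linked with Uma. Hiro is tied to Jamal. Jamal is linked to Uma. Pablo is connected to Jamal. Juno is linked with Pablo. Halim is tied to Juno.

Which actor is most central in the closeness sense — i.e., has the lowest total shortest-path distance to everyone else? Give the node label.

Jamal

Farness (sum of distances to all others) for each node — Halim:7, Hiro:10, Jamal:6, Juno:9, Pablo:8, Uma:8.
The smallest farness is 6, for Jamal, so Jamal has the highest closeness.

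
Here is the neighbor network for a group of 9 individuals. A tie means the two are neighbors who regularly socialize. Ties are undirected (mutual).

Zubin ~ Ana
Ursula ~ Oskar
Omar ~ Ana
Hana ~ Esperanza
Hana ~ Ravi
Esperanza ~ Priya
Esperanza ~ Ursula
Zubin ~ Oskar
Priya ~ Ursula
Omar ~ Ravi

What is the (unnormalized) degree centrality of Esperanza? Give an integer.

3

Esperanza is directly tied to Hana, Priya, and Ursula. That is 3 neighbors, so the degree of Esperanza is 3.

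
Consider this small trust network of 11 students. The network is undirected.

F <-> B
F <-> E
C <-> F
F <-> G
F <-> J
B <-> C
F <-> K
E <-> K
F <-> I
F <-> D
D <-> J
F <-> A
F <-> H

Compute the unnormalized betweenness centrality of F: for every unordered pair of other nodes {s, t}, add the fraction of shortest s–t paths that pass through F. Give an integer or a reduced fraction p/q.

42

Pairs whose geodesics pass through F — B–G: 1; B–J: 1; B–I: 1; B–H: 1; B–E: 1; B–A: 1; B–K: 1; B–D: 1; G–J: 1; G–I: 1; G–C: 1; G–H: 1; G–E: 1; G–A: 1 … (+28 more pairs).
All other pairs contribute 0.
Summing the contributions gives betweenness(F) = 42.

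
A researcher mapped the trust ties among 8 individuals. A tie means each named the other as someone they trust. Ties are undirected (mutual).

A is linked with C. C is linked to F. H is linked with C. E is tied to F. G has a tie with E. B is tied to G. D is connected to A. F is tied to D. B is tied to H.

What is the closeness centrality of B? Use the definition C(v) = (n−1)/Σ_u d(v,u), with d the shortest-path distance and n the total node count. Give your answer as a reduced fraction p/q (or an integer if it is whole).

7/16

Distances from B: A:3, C:2, D:4, E:2, F:3, G:1, H:1. Sum = 16.
n = 8, so closeness = 7/16.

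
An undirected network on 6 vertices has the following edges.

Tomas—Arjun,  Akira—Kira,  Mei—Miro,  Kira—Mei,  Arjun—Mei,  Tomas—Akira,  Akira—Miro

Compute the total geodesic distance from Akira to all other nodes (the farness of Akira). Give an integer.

7

Distances from Akira: Arjun:2, Kira:1, Mei:2, Miro:1, Tomas:1.
Sum = 2 + 1 + 2 + 1 + 1 = 7.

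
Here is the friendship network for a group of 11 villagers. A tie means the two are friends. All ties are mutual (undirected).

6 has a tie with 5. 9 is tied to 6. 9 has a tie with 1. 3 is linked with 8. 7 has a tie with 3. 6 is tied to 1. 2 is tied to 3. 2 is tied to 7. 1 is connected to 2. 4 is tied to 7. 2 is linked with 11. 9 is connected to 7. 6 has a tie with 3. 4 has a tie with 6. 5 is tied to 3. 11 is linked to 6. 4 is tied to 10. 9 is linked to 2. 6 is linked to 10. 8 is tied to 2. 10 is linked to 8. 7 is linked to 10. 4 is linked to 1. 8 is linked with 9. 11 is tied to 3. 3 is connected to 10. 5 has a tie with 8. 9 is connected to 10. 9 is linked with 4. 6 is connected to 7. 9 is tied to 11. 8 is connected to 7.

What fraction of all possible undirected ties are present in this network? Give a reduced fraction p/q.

32/55

There are 32 edges and 11 nodes, so the maximum possible is C(11,2) = 55.
Density = 32/55.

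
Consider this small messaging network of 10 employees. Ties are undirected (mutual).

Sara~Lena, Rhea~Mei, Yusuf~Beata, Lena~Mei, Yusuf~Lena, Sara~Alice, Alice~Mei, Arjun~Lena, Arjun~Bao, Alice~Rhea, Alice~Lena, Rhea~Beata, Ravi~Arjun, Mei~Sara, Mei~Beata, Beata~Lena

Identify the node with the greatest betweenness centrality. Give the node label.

Lena

Unnormalized betweenness of each node: Alice:11/6, Arjun:15, Bao:0, Beata:17/6, Lena:64/3, Mei:8/3, Ravi:0, Rhea:1/3, Sara:0, Yusuf:0.
Lena has the largest value, 64/3, making it the main broker — the node through which the most shortest paths run.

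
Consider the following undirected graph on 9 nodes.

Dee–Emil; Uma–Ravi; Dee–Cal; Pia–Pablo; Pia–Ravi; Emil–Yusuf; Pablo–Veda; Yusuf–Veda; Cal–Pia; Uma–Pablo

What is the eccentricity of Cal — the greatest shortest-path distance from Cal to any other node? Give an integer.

Distances from Cal: Dee:1, Emil:2, Pablo:2, Pia:1, Ravi:2, Uma:3, Veda:3, Yusuf:3.
The largest is 3 (to Veda, Uma, and Yusuf), so the eccentricity of Cal is 3.

3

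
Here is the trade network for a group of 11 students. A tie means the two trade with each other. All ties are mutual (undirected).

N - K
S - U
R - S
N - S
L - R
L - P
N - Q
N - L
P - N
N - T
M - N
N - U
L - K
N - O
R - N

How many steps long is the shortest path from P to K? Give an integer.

2

One shortest route is P – N – K, which uses 2 edges, and P and K are not directly tied, so nothing shorter exists. So d(P,K) = 2.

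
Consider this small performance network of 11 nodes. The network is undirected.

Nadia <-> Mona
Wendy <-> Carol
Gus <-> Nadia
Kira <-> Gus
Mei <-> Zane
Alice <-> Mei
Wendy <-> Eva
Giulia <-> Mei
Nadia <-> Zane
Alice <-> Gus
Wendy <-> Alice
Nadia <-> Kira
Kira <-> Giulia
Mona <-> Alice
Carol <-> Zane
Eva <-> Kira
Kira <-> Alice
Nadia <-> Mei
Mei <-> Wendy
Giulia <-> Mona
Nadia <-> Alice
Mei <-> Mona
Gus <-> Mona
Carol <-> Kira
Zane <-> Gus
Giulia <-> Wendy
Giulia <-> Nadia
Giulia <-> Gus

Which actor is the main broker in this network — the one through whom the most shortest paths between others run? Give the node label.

Kira

Unnormalized betweenness of each node: Alice:94/35, Carol:89/60, Eva:1/4, Giulia:94/35, Gus:321/140, Kira:152/21, Mei:302/105, Mona:11/30, Nadia:1187/420, Wendy:556/105, Zane:2.
Kira has the largest value, 152/21, making it the main broker — the node through which the most shortest paths run.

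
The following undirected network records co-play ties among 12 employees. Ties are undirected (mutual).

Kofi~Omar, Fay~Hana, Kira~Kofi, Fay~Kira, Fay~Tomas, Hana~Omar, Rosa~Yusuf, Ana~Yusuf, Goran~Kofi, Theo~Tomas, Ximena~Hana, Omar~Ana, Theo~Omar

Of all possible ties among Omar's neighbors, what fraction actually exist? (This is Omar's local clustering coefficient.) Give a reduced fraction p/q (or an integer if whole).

Omar's neighbors: Ana, Hana, Kofi, and Theo (k = 4).
Possible neighbor pairs: C(4,2) = 6. Edges among them: none → e = 0.
Clustering(Omar) = 0/6 = 0.

0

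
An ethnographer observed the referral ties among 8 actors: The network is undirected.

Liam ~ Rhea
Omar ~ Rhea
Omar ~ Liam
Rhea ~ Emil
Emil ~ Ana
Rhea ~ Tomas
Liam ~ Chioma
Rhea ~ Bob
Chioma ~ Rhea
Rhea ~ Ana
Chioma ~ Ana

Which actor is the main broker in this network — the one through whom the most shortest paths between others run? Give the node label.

Rhea

Unnormalized betweenness of each node: Ana:1/2, Bob:0, Chioma:1/2, Emil:0, Liam:1/2, Omar:0, Rhea:31/2, Tomas:0.
Rhea has the largest value, 31/2, making it the main broker — the node through which the most shortest paths run.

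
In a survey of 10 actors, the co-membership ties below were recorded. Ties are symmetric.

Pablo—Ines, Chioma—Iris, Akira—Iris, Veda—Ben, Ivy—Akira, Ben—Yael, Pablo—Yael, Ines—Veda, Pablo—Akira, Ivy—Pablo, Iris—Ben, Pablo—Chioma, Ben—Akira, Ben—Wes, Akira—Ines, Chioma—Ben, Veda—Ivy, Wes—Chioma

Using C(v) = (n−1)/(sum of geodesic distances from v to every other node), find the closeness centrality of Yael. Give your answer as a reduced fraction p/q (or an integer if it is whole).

9/16

Distances from Yael: Akira:2, Ben:1, Chioma:2, Ines:2, Iris:2, Ivy:2, Pablo:1, Veda:2, Wes:2. Sum = 16.
n = 10, so closeness = 9/16.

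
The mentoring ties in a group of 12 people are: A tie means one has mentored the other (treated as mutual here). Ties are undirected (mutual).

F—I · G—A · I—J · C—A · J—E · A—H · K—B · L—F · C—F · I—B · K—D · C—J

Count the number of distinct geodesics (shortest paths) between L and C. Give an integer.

1

The shortest distance is 2, and the only length-2 path is L–F–C. So there is exactly 1 shortest path.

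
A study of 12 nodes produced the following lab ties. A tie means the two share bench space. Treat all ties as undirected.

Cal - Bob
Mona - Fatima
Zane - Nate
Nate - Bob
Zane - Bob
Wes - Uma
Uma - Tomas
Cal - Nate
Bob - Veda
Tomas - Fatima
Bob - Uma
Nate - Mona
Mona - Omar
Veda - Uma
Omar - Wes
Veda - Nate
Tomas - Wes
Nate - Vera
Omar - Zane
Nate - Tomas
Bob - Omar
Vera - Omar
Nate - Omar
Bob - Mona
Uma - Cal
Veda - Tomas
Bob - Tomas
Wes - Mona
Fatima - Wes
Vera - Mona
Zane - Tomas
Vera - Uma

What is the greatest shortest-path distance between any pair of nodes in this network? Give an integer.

3

Eccentricity of each node (its greatest distance to any other): Bob:2, Cal:3, Fatima:3, Mona:2, Nate:2, Omar:2, Tomas:2, Uma:2, Veda:2, Vera:2, Wes:2, Zane:2.
The maximum eccentricity is 3, realized for instance by the pair Cal–Fatima via Cal – Bob – Tomas – Fatima. So the diameter is 3.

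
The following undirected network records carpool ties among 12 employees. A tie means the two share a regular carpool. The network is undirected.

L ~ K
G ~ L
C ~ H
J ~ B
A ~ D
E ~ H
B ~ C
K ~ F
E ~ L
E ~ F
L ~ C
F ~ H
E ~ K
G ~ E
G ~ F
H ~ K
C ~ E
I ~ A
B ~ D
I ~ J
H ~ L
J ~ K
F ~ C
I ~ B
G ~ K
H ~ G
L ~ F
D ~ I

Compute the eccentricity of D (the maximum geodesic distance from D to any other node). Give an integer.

4

Distances from D: A:1, B:1, C:2, E:3, F:3, G:4, H:3, I:1, J:2, K:3, L:3.
The largest is 4 (to G), so the eccentricity of D is 4.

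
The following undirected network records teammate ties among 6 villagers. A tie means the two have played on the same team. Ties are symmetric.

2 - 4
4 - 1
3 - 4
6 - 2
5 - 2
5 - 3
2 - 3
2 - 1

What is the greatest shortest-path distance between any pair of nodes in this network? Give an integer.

Eccentricity of each node (its greatest distance to any other): 1:2, 2:1, 3:2, 4:2, 5:2, 6:2.
The maximum eccentricity is 2, realized for instance by the pair 1–3 via 1 – 2 – 3. So the diameter is 2.

2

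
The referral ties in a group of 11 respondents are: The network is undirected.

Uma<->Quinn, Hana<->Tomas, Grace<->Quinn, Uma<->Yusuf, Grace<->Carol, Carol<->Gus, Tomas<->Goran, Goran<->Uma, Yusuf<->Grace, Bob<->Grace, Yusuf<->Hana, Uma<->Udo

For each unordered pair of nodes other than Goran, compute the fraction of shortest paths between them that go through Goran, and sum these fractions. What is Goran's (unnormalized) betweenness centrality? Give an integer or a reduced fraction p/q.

3

Pairs whose geodesics pass through Goran — Udo–Tomas: 1; Uma–Tomas: 1; Tomas–Quinn: 1.
All other pairs contribute 0.
Summing the contributions gives betweenness(Goran) = 3.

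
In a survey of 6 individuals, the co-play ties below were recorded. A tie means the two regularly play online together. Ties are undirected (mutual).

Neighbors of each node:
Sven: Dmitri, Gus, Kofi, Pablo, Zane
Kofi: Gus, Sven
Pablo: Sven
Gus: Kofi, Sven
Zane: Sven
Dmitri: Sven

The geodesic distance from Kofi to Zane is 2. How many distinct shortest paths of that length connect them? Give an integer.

The shortest distance is 2, and the only length-2 path is Kofi–Sven–Zane. So there is exactly 1 shortest path.

1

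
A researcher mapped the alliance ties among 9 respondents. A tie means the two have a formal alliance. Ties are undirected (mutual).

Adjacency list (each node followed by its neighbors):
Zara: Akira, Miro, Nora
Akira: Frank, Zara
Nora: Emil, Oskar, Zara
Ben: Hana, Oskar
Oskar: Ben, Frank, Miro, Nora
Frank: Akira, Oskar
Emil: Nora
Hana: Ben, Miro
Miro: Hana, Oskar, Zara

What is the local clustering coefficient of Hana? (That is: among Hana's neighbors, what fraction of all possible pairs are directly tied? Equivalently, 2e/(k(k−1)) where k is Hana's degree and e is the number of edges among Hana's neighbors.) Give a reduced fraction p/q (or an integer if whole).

Hana's neighbors: Ben and Miro (k = 2).
Possible neighbor pairs: C(2,2) = 1. Edges among them: none → e = 0.
Clustering(Hana) = 0/1.

0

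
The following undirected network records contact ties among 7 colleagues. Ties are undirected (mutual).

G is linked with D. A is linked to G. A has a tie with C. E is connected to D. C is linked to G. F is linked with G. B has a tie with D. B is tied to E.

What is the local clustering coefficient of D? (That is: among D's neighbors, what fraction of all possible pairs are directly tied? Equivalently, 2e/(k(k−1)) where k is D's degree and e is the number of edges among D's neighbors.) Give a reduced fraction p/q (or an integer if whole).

D's neighbors: B, E, and G (k = 3).
Possible neighbor pairs: C(3,2) = 3. Edges among them: B–E → e = 1.
Clustering(D) = 1/3.

1/3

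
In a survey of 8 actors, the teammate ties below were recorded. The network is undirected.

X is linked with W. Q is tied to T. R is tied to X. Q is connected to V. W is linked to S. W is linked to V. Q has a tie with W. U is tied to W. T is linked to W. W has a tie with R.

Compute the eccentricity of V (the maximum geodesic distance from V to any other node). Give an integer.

Distances from V: Q:1, R:2, S:2, T:2, U:2, W:1, X:2.
The largest is 2 (to T, R, X, S, and U), so the eccentricity of V is 2.

2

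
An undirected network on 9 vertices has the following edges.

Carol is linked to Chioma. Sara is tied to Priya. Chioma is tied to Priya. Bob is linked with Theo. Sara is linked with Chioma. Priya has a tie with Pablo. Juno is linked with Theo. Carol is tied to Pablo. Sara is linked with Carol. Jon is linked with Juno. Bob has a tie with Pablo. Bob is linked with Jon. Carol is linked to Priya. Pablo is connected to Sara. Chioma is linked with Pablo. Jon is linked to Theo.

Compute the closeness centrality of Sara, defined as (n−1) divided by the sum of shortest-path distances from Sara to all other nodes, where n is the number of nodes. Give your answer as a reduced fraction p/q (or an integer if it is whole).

Distances from Sara: Bob:2, Carol:1, Chioma:1, Jon:3, Juno:4, Pablo:1, Priya:1, Theo:3. Sum = 16.
n = 9, so closeness = 8/16 = 1/2.

1/2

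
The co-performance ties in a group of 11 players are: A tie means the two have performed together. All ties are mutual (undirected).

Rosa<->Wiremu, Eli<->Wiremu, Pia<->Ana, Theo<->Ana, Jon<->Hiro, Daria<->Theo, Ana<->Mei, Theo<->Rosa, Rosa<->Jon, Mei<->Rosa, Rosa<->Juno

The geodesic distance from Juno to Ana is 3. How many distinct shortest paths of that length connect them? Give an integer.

2

The shortest distance is 3. The length-3 paths are: Juno–Rosa–Theo–Ana; Juno–Rosa–Mei–Ana.
That gives 2 distinct shortest paths.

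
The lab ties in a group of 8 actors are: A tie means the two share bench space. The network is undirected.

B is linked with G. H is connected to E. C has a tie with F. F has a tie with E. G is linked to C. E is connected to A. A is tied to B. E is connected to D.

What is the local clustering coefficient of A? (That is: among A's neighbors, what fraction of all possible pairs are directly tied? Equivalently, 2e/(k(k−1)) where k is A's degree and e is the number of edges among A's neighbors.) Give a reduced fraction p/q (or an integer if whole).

A's neighbors: B and E (k = 2).
Possible neighbor pairs: C(2,2) = 1. Edges among them: none → e = 0.
Clustering(A) = 0/1.

0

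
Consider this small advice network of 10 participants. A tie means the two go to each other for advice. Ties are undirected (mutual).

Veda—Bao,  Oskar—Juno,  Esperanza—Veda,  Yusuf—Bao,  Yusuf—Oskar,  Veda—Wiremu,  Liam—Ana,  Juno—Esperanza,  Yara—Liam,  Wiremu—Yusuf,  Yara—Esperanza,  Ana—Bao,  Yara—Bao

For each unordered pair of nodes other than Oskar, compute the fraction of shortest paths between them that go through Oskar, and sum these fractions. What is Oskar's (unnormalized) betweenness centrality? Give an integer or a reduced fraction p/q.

7/3

Pairs whose geodesics pass through Oskar — Juno–Ana: 1/4; Juno–Bao: 1/3; Juno–Wiremu: 1/2; Juno–Yusuf: 1; Esperanza–Yusuf: 1/4.
All other pairs contribute 0.
Summing the contributions gives betweenness(Oskar) = 7/3.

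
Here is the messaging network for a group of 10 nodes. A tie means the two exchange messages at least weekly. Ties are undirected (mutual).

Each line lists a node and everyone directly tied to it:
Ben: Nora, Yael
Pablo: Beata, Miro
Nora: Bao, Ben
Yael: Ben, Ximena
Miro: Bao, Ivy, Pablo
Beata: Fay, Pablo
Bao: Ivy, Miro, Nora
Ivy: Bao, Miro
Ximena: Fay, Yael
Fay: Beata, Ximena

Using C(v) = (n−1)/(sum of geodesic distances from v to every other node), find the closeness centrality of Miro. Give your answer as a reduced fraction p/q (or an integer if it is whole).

3/7

Distances from Miro: Bao:1, Beata:2, Ben:3, Fay:3, Ivy:1, Nora:2, Pablo:1, Ximena:4, Yael:4. Sum = 21.
n = 10, so closeness = 9/21 = 3/7.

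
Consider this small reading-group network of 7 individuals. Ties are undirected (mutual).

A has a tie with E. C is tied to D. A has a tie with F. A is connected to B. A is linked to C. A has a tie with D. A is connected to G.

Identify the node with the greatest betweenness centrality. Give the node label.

Unnormalized betweenness of each node: A:14, B:0, C:0, D:0, E:0, F:0, G:0.
A has the largest value, 14, making it the main broker — the node through which the most shortest paths run.

A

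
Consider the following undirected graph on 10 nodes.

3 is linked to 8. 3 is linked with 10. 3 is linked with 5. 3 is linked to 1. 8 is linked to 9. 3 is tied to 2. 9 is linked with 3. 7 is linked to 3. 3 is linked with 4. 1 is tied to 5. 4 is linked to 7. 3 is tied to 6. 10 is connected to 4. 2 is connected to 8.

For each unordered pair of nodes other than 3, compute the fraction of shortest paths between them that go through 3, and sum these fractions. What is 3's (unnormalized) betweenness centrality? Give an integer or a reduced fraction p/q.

Pairs whose geodesics pass through 3 — 9–1: 1; 9–4: 1; 9–2: 1/2; 9–7: 1; 9–6: 1; 9–5: 1; 9–10: 1; 1–4: 1; 1–2: 1; 1–7: 1; 1–6: 1; 1–10: 1; 1–8: 1; 4–2: 1 … (+17 more pairs).
All other pairs contribute 0.
Summing the contributions gives betweenness(3) = 30.

30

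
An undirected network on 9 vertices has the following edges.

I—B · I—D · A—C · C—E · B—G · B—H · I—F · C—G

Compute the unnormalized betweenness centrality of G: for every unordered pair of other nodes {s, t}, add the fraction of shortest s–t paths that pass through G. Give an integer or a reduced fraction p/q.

15

Pairs whose geodesics pass through G — E–I: 1; E–H: 1; E–F: 1; E–B: 1; E–D: 1; C–I: 1; C–H: 1; C–F: 1; C–B: 1; C–D: 1; I–A: 1; H–A: 1; F–A: 1; B–A: 1 … (+1 more pairs).
All other pairs contribute 0.
Summing the contributions gives betweenness(G) = 15.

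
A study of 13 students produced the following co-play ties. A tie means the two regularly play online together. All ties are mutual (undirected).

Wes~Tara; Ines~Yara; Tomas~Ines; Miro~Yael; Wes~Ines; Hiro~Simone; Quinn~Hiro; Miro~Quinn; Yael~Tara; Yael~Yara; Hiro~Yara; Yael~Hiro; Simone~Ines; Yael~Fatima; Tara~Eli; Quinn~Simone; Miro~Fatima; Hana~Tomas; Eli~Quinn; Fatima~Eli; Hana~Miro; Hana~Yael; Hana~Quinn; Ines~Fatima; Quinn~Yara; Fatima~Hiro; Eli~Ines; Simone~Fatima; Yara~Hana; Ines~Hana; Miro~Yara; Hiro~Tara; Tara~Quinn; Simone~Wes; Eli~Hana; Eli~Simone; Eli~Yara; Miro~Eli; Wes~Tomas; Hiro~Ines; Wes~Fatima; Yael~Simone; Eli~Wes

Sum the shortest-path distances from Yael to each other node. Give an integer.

Distances from Yael: Eli:2, Fatima:1, Hana:1, Hiro:1, Ines:2, Miro:1, Quinn:2, Simone:1, Tara:1, Tomas:2, Wes:2, Yara:1.
Sum = 2 + 1 + 1 + 1 + 2 + 1 + 2 + 1 + 1 + 2 + 2 + 1 = 17.

17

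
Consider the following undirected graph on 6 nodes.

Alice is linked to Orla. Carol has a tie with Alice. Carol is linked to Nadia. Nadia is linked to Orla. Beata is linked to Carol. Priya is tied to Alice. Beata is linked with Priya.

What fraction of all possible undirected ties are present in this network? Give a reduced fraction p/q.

7/15

There are 7 edges and 6 nodes, so the maximum possible is C(6,2) = 15.
Density = 7/15.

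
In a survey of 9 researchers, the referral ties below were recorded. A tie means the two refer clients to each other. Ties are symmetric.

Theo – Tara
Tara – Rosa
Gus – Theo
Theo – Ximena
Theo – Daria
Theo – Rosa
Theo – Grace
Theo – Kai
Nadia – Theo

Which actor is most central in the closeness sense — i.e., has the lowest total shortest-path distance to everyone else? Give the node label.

Farness (sum of distances to all others) for each node — Daria:15, Grace:15, Gus:15, Kai:15, Nadia:15, Rosa:14, Tara:14, Theo:8, Ximena:15.
The smallest farness is 8, for Theo, so Theo has the highest closeness.

Theo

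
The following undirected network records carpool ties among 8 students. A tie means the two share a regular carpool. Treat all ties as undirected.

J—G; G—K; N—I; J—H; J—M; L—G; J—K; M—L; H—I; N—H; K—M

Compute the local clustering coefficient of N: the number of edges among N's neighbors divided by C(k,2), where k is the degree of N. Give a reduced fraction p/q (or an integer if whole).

1

N's neighbors: H and I (k = 2).
Possible neighbor pairs: C(2,2) = 1. Edges among them: H–I → e = 1.
Clustering(N) = 1/1.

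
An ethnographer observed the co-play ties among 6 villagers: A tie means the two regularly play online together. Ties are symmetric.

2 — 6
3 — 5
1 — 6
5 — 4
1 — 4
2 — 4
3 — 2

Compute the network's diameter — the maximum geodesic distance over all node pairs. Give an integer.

3

Eccentricity of each node (its greatest distance to any other): 1:3, 2:2, 3:3, 4:2, 5:3, 6:3.
The maximum eccentricity is 3, realized for instance by the pair 1–3 via 1 – 6 – 2 – 3. So the diameter is 3.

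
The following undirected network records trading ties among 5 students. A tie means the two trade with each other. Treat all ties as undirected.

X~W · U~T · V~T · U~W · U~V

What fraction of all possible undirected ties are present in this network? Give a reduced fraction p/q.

1/2

There are 5 edges and 5 nodes, so the maximum possible is C(5,2) = 10.
Density = 5/10 = 1/2.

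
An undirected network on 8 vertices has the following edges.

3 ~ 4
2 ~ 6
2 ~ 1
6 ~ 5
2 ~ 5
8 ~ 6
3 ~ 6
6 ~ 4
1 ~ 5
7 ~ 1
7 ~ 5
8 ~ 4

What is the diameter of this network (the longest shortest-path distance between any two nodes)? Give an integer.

3

Eccentricity of each node (its greatest distance to any other): 1:3, 2:2, 3:3, 4:3, 5:2, 6:2, 7:3, 8:3.
The maximum eccentricity is 3, realized for instance by the pair 4–7 via 4 – 6 – 5 – 7. So the diameter is 3.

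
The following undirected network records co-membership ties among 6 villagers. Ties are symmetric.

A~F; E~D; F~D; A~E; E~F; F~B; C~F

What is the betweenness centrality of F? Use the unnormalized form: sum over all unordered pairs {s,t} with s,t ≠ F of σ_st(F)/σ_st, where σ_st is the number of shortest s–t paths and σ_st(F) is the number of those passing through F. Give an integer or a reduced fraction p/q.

15/2

Pairs whose geodesics pass through F — D–C: 1; D–A: 1/2; D–B: 1; C–A: 1; C–E: 1; C–B: 1; A–B: 1; E–B: 1.
All other pairs contribute 0.
Summing the contributions gives betweenness(F) = 15/2.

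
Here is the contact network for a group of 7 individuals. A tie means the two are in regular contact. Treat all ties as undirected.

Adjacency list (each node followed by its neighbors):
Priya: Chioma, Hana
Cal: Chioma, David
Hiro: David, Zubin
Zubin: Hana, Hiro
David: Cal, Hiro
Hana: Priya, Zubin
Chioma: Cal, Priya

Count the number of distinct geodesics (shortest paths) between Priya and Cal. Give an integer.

The shortest distance is 2, and the only length-2 path is Priya–Chioma–Cal. So there is exactly 1 shortest path.

1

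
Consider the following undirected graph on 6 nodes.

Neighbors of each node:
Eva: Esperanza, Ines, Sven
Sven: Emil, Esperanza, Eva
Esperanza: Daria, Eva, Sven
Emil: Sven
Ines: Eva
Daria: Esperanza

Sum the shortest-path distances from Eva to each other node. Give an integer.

7

Distances from Eva: Daria:2, Emil:2, Esperanza:1, Ines:1, Sven:1.
Sum = 2 + 2 + 1 + 1 + 1 = 7.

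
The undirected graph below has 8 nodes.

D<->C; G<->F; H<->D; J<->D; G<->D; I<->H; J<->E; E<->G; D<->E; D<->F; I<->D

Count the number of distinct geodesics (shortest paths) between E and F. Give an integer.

2

The shortest distance is 2. The length-2 paths are: E–D–F; E–G–F.
That gives 2 distinct shortest paths.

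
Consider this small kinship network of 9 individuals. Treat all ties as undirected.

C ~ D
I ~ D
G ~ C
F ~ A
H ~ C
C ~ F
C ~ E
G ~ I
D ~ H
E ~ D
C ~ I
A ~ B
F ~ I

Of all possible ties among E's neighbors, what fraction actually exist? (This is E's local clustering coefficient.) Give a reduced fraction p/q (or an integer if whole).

E's neighbors: C and D (k = 2).
Possible neighbor pairs: C(2,2) = 1. Edges among them: C–D → e = 1.
Clustering(E) = 1/1.

1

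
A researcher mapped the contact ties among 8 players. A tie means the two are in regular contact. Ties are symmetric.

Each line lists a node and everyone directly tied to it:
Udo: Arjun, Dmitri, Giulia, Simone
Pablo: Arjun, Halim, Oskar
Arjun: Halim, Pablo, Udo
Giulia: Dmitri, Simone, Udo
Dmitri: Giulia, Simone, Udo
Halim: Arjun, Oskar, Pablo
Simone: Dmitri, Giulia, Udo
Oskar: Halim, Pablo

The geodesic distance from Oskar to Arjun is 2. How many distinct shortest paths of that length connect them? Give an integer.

2

The shortest distance is 2. The length-2 paths are: Oskar–Halim–Arjun; Oskar–Pablo–Arjun.
That gives 2 distinct shortest paths.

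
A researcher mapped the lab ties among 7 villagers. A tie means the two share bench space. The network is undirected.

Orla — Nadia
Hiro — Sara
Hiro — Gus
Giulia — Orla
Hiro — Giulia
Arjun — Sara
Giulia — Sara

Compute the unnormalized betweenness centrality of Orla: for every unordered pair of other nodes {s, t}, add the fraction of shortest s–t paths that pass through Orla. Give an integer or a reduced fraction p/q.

Pairs whose geodesics pass through Orla — Nadia–Arjun: 1; Nadia–Gus: 1; Nadia–Hiro: 1; Nadia–Giulia: 1; Nadia–Sara: 1.
All other pairs contribute 0.
Summing the contributions gives betweenness(Orla) = 5.

5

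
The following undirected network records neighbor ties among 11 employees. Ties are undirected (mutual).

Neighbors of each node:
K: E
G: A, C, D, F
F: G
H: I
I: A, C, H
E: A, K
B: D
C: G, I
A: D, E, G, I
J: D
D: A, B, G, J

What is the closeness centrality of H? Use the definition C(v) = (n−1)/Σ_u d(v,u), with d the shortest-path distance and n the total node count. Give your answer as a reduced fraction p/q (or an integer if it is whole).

1/3

Distances from H: A:2, B:4, C:2, D:3, E:3, F:4, G:3, I:1, J:4, K:4. Sum = 30.
n = 11, so closeness = 10/30 = 1/3.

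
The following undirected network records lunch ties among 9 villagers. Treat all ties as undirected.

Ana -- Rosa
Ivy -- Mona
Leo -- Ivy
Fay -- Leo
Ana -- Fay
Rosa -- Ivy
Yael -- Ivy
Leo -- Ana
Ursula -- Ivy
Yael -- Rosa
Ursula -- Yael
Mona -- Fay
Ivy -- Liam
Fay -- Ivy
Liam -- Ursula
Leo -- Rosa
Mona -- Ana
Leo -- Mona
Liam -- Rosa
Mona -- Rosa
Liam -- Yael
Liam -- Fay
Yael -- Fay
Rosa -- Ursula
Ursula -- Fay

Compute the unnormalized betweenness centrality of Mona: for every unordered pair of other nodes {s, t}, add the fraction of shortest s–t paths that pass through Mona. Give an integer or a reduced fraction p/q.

11/28

Pairs whose geodesics pass through Mona — Fay–Rosa: 1/7; Ana–Ivy: 1/4.
All other pairs contribute 0.
Summing the contributions gives betweenness(Mona) = 11/28.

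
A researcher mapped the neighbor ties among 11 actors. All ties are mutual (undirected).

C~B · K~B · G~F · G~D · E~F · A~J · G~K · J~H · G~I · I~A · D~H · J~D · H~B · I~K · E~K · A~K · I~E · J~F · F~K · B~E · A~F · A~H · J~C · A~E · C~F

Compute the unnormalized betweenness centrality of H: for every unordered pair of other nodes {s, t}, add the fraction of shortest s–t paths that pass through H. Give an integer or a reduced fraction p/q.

Pairs whose geodesics pass through H — B–D: 1; B–A: 1/3; B–J: 1/2; D–E: 2/7; D–A: 1/2.
All other pairs contribute 0.
Summing the contributions gives betweenness(H) = 55/21.

55/21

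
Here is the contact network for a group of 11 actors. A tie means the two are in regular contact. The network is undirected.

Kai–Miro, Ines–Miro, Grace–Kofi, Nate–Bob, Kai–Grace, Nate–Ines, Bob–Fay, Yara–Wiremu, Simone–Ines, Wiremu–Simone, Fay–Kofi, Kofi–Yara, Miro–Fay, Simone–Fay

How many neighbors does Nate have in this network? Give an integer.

Nate is directly tied to Bob and Ines. That is 2 neighbors, so the degree of Nate is 2.

2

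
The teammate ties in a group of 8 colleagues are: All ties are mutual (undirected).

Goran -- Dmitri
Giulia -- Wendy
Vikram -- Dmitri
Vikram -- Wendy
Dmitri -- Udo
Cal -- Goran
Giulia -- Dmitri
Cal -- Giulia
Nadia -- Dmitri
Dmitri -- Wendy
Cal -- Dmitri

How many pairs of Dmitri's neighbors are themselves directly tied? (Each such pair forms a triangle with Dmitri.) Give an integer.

4

Dmitri's neighbors: Cal, Giulia, Goran, Nadia, Udo, Vikram, and Wendy.
Neighbor pairs that are themselves tied: Dmitri–Cal–Giulia; Dmitri–Cal–Goran; Dmitri–Giulia–Wendy; Dmitri–Vikram–Wendy. Each forms one triangle with Dmitri, for 4 in total.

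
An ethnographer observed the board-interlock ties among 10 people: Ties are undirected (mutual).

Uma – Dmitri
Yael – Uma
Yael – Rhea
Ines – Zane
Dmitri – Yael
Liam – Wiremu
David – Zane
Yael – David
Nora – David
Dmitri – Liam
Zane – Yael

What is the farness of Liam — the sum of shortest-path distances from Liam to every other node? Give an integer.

23

Distances from Liam: David:3, Dmitri:1, Ines:4, Nora:4, Rhea:3, Uma:2, Wiremu:1, Yael:2, Zane:3.
Sum = 3 + 1 + 4 + 4 + 3 + 2 + 1 + 2 + 3 = 23.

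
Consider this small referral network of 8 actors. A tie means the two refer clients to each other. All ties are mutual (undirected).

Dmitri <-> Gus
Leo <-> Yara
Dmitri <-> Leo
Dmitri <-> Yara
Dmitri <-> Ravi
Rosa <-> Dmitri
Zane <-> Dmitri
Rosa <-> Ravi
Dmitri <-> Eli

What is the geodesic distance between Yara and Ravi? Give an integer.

One shortest route is Yara – Dmitri – Ravi, which uses 2 edges, and Yara and Ravi are not directly tied, so nothing shorter exists. So d(Yara,Ravi) = 2.

2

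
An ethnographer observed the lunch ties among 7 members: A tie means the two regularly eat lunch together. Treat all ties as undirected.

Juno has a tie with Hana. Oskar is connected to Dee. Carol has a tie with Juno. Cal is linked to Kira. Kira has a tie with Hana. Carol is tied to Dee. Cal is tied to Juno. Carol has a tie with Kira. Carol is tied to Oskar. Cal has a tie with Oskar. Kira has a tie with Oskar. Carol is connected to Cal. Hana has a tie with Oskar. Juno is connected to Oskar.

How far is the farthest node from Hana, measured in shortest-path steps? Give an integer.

Distances from Hana: Cal:2, Carol:2, Dee:2, Juno:1, Kira:1, Oskar:1.
The largest is 2 (to Carol, Dee, and Cal), so the eccentricity of Hana is 2.

2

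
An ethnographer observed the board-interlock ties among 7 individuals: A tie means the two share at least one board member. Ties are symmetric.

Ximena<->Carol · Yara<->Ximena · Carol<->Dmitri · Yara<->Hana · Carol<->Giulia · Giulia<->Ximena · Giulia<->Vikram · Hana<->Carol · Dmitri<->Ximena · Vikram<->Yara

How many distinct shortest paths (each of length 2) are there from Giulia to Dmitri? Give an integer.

2

The shortest distance is 2. The length-2 paths are: Giulia–Ximena–Dmitri; Giulia–Carol–Dmitri.
That gives 2 distinct shortest paths.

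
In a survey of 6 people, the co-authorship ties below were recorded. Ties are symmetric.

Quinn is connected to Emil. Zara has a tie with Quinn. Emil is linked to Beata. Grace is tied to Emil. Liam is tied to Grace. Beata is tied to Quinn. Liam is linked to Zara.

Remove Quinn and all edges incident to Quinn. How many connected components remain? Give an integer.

Quinn's neighbors (Beata, Emil, and Zara) remain reachable from one another through other ties, so the rest of the network stays in one piece.

1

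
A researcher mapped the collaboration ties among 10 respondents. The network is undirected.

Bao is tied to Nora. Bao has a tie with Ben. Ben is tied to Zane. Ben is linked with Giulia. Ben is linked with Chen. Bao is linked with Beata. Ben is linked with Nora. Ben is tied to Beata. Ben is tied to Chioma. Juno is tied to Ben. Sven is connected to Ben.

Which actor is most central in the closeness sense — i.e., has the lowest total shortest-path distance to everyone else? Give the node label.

Ben

Farness (sum of distances to all others) for each node — Bao:15, Beata:16, Ben:9, Chen:17, Chioma:17, Giulia:17, Juno:17, Nora:16, Sven:17, Zane:17.
The smallest farness is 9, for Ben, so Ben has the highest closeness.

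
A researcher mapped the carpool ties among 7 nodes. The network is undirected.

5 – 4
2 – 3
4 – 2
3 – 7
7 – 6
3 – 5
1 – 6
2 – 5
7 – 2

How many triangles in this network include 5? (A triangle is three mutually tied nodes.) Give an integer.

5's neighbors: 2, 3, and 4.
Neighbor pairs that are themselves tied: 5–2–3; 5–2–4. Each forms one triangle with 5, for 2 in total.

2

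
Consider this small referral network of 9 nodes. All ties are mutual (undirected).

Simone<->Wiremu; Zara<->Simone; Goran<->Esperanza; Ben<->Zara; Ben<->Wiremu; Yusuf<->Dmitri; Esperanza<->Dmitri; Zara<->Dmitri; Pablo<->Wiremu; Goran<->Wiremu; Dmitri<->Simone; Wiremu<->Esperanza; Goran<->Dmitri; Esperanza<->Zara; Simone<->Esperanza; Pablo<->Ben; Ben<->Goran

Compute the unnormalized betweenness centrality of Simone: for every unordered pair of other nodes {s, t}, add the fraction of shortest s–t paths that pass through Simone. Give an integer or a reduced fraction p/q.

Pairs whose geodesics pass through Simone — Wiremu–Yusuf: 1/3; Wiremu–Zara: 1/3; Wiremu–Dmitri: 1/3; Yusuf–Pablo: 1/5; Pablo–Dmitri: 1/5.
All other pairs contribute 0.
Summing the contributions gives betweenness(Simone) = 7/5.

7/5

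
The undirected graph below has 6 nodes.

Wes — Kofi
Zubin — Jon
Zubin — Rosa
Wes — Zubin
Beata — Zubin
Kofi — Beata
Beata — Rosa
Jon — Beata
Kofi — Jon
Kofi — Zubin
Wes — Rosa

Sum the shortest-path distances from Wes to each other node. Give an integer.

7

Distances from Wes: Beata:2, Jon:2, Kofi:1, Rosa:1, Zubin:1.
Sum = 2 + 2 + 1 + 1 + 1 = 7.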